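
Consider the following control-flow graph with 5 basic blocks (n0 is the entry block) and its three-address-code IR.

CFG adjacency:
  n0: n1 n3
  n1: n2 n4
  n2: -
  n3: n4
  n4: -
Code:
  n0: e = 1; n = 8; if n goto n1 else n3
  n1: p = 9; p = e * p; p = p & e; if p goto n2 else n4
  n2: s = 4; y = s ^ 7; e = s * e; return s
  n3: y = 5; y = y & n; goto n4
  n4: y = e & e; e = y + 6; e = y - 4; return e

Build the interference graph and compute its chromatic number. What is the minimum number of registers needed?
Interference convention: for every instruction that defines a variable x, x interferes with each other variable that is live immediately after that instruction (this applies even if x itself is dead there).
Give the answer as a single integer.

Block summaries:
  n0: def={e,n} ue=∅
  n1: def={p} ue={e}
  n2: def={e,s,y} ue={e}
  n3: def={y} ue={n}
  n4: def={e,y} ue={e}

Backward fixpoint:
  n0 li=∅ lo={e,n}
  n1 li={e} lo={e}
  n2 li={e} lo=∅
  n3 li={e,n} lo={e}
  n4 li={e} lo=∅

Interfere edges:
  e — {n,p,s,y}
  n — {e,y}
  p — {e}
  s — {e,y}
  y — {e,n,s}

Chromatic number:
  lower bound: {e,n,y} mutually conflict ⇒ χ ≥ 3
  3-colouring: r0={e}  r1={p,y}  r2={n,s}
  χ = 3

Answer: 3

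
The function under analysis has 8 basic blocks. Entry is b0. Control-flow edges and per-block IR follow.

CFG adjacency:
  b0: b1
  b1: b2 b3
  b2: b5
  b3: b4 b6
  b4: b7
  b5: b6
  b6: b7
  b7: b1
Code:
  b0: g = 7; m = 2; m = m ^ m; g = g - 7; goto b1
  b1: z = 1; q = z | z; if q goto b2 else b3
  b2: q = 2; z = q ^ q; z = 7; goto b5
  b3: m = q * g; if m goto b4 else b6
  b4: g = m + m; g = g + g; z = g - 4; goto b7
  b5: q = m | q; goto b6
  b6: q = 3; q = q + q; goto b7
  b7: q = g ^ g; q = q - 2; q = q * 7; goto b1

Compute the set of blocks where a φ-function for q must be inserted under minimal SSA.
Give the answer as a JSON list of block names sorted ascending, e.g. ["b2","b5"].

Answer: ["b1", "b6", "b7"]

Analysis:
idom tree: b1←b0 b2←b1 b3←b1 b4←b3 b5←b2 b6←b1 b7←b1
Join-block Dom:
  b1: preds {b0,b7}: {b0} ∩ {b0,b1,b7} = {b0}; idom=b0
  b6: preds {b3,b5}: {b0,b1,b3} ∩ {b0,b1,b2,b5} = {b0,b1}; idom=b1
  b7: preds {b4,b6}: {b0,b1,b3,b4} ∩ {b0,b1,b6} = {b0,b1}; idom=b1

Frontier:
  b1←b0: walk · to b0
  b1←b7: walk b7→b1 to b0
  b6←b3: walk b3 to b1
  b6←b5: walk b5→b2 to b1
  b7←b4: walk b4→b3 to b1
  b7←b6: walk b6 to b1
  DF(b0)=∅
  DF(b1)={b1}
  DF(b2)={b6}
  DF(b3)={b6,b7}
  DF(b4)={b7}
  DF(b5)={b6}
  DF(b6)={b7}
  DF(b7)={b1}

φ for q: defs {b1,b2,b5,b6,b7}
  DF⁺ = {b1,b6,b7}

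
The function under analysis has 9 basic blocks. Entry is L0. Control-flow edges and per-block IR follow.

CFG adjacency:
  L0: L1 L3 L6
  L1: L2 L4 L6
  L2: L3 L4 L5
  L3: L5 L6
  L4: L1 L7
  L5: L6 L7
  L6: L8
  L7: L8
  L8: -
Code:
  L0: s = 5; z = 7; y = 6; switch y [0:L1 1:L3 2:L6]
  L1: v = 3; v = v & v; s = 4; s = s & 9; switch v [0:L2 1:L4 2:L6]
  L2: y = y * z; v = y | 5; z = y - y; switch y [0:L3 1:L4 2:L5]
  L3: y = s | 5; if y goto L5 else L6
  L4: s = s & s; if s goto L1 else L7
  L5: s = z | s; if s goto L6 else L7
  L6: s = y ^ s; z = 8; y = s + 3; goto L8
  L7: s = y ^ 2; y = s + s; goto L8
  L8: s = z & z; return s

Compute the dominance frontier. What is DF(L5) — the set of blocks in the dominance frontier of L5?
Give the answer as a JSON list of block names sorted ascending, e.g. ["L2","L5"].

Answer: ["L6", "L7"]

Derivation:
idom tree: L1←L0 L2←L1 L3←L0 L4←L1 L5←L0 L6←L0 L7←L0 L8←L0
Dom∩ at merges:
  L1: preds {L0,L4}: {L0} ∩ {L0,L1,L4} = {L0}; idom=L0
  L3: preds {L0,L2}: {L0} ∩ {L0,L1,L2} = {L0}; idom=L0
  L4: preds {L1,L2}: {L0,L1} ∩ {L0,L1,L2} = {L0,L1}; idom=L1
  L5: preds {L2,L3}: {L0,L1,L2} ∩ {L0,L3} = {L0}; idom=L0
  L6: preds {L0,L1,L3,L5}: {L0} ∩ {L0,L1} ∩ {L0,L3} ∩ {L0,L5} = {L0}; idom=L0
  L7: preds {L4,L5}: {L0,L1,L4} ∩ {L0,L5} = {L0}; idom=L0
  L8: preds {L6,L7}: {L0,L6} ∩ {L0,L7} = {L0}; idom=L0

DF walk-up:
  L1←L0: walk · to L0
  L1←L4: walk L4→L1 to L0
  L3←L0: walk · to L0
  L3←L2: walk L2→L1 to L0
  L4←L1: walk · to L1
  L4←L2: walk L2 to L1
  L5←L2: walk L2→L1 to L0
  L5←L3: walk L3 to L0
  L6←L0: walk · to L0
  L6←L1: walk L1 to L0
  L6←L3: walk L3 to L0
  L6←L5: walk L5 to L0
  L7←L4: walk L4→L1 to L0
  L7←L5: walk L5 to L0
  L8←L6: walk L6 to L0
  L8←L7: walk L7 to L0
  L0 → ∅
  L1 → {L1,L3,L5,L6,L7}
  L2 → {L3,L4,L5}
  L3 → {L5,L6}
  L4 → {L1,L7}
  L5 → {L6,L7}
  L6 → {L8}
  L7 → {L8}
  L8 → ∅

DF(L5) = ["L6", "L7"]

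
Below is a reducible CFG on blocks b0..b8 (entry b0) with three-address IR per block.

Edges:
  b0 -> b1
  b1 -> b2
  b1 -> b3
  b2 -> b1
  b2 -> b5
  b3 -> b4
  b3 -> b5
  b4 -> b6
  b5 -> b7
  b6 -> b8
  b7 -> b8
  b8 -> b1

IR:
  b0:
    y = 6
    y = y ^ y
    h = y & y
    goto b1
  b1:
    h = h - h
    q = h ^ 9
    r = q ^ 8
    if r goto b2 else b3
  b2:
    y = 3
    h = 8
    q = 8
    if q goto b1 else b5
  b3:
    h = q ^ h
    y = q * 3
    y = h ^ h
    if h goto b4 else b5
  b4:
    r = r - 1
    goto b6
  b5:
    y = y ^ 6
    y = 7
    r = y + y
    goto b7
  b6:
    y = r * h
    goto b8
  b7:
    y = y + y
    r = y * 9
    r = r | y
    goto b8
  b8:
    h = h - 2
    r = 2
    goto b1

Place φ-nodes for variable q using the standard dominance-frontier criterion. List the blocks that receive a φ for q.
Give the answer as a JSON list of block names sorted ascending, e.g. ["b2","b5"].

Answer: ["b1", "b5", "b8"]

Derivation:
idom tree: b1←b0 b2←b1 b3←b1 b4←b3 b5←b1 b6←b4 b7←b5 b8←b1
Join-block Dom:
  b1: preds {b0,b2,b8}: {b0} ∩ {b0,b1,b2} ∩ {b0,b1,b8} = {b0}; idom=b0
  b5: preds {b2,b3}: {b0,b1,b2} ∩ {b0,b1,b3} = {b0,b1}; idom=b1
  b8: preds {b6,b7}: {b0,b1,b3,b4,b6} ∩ {b0,b1,b5,b7} = {b0,b1}; idom=b1

Frontier:
  join b1 pred b0: · stop@b0
  join b1 pred b2: b2→b1 stop@b0
  join b1 pred b8: b8→b1 stop@b0
  join b5 pred b2: b2 stop@b1
  join b5 pred b3: b3 stop@b1
  join b8 pred b6: b6→b4→b3 stop@b1
  join b8 pred b7: b7→b5 stop@b1
  DF(b0)=∅
  DF(b1)={b1}
  DF(b2)={b1,b5}
  DF(b3)={b5,b8}
  DF(b4)={b8}
  DF(b5)={b8}
  DF(b6)={b8}
  DF(b7)={b8}
  DF(b8)={b1}

φ for q: defs {b1,b2}
  DF⁺ = {b1,b5,b8}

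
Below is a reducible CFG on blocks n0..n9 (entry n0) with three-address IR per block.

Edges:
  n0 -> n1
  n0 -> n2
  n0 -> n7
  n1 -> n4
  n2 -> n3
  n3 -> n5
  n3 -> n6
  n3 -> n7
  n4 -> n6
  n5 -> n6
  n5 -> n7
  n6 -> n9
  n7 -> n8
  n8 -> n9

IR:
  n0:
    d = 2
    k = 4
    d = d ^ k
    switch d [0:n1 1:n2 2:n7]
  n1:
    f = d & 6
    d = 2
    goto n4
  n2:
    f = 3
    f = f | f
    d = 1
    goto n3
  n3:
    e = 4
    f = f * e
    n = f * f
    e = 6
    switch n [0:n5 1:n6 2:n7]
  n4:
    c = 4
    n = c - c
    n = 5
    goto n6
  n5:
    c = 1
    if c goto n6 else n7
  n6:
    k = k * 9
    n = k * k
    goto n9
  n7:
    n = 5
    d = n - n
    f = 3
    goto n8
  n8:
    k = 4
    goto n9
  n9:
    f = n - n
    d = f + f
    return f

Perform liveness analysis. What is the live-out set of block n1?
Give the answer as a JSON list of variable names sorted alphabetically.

Block summaries:
  n0: {d,k} / ∅
  n1: {d,f} / {d}
  n2: {d,f} / ∅
  n3: {e,f,n} / {f}
  n4: {c,n} / ∅
  n5: {c} / ∅
  n6: {k,n} / {k}
  n7: {d,f,n} / ∅
  n8: {k} / ∅
  n9: {d,f} / {n}

Liveness:
  n0 li=∅ lo={d,k}
  n1 li={d,k} lo={k}
  n2 li={k} lo={f,k}
  n3 li={f,k} lo={k}
  n4 li={k} lo={k}
  n5 li={k} lo={k}
  n6 li={k} lo={n}
  n7 li=∅ lo={n}
  n8 li={n} lo={n}
  n9 li={n} lo=∅

live-out(n1) = ["k"]

Answer: ["k"]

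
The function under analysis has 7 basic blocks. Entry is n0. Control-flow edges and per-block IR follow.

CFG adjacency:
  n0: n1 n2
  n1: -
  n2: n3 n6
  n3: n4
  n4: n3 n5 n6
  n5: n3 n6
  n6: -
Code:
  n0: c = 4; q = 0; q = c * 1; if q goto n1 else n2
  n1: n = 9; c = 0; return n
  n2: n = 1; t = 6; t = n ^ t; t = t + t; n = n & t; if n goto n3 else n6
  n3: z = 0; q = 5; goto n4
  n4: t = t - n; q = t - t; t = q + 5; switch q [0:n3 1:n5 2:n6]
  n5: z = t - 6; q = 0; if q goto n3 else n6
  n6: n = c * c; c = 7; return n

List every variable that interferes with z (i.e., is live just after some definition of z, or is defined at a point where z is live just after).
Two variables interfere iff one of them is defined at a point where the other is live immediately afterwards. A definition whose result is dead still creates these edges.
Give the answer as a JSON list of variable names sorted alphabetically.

def/use:
  n0 def {c,q} use ∅
  n1 def {c,n} use ∅
  n2 def {n,t} use ∅
  n3 def {q,z} use ∅
  n4 def {q,t} use {n,t}
  n5 def {q,z} use {t}
  n6 def {c,n} use {c}

Backward fixpoint:
  n0: in=∅ out={c}
  n1: in=∅ out=∅
  n2: in={c} out={c,n,t}
  n3: in={c,n,t} out={c,n,t}
  n4: in={c,n,t} out={c,n,t}
  n5: in={c,n,t} out={c,n,t}
  n6: in={c} out=∅

Conflict graph:
  c: {n,q,t,z}
  n: {c,q,t,z}
  q: {c,n,t}
  t: {c,n,q,z}
  z: {c,n,t}

N(z) = ["c", "n", "t"]

Answer: ["c", "n", "t"]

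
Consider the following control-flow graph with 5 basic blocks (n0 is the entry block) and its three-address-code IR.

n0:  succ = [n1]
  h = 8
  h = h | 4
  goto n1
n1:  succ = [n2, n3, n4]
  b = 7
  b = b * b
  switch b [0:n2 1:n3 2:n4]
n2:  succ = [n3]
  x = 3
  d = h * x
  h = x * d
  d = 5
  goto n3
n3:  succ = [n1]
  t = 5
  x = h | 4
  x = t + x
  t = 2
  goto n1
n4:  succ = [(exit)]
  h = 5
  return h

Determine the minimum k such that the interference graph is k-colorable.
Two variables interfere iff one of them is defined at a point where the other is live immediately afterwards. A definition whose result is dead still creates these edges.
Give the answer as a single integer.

Answer: 3

Derivation:
Per-block:
  n0 def {h} use ∅
  n1 def {b} use ∅
  n2 def {d,h,x} use {h}
  n3 def {t,x} use {h}
  n4 def {h} use ∅

Liveness:
  live n0: ∅→{h}
  live n1: {h}→{h}
  live n2: {h}→{h}
  live n3: {h}→{h}
  live n4: ∅→∅

Interfere edges:
  b: {h}
  d: {h,x}
  h: {b,d,t,x}
  t: {h,x}
  x: {d,h,t}

Colouring:
  lower bound: {d,h,x} mutually conflict ⇒ χ ≥ 3
  3-colouring: R0={h}  R1={b,x}  R2={d,t}
  χ = 3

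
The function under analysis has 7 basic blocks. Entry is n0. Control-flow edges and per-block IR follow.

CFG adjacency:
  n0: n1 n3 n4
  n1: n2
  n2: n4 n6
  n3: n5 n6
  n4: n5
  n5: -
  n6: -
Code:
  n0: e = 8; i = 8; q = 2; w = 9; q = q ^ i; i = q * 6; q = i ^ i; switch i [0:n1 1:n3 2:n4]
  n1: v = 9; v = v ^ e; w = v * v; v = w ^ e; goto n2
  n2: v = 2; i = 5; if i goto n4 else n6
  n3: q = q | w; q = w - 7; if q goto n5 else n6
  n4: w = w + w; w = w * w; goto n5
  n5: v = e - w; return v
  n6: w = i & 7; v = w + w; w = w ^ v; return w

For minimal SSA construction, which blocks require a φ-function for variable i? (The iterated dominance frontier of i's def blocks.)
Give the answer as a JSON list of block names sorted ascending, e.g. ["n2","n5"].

idom tree: n1←n0 n2←n1 n3←n0 n4←n0 n5←n0 n6←n0
Join-block Dom:
  n4: preds {n0,n2}: {n0} ∩ {n0,n1,n2} = {n0}; idom=n0
  n5: preds {n3,n4}: {n0,n3} ∩ {n0,n4} = {n0}; idom=n0
  n6: preds {n2,n3}: {n0,n1,n2} ∩ {n0,n3} = {n0}; idom=n0

DF derivation:
  join n4 pred n0: · stop@n0
  join n4 pred n2: n2→n1 stop@n0
  join n5 pred n3: n3 stop@n0
  join n5 pred n4: n4 stop@n0
  join n6 pred n2: n2→n1 stop@n0
  join n6 pred n3: n3 stop@n0
  n0: DF=∅
  n1: DF={n4,n6}
  n2: DF={n4,n6}
  n3: DF={n5,n6}
  n4: DF={n5}
  n5: DF=∅
  n6: DF=∅

φ for i: defs {n0,n2}
  DF⁺ = {n4,n5,n6}

Answer: ["n4", "n5", "n6"]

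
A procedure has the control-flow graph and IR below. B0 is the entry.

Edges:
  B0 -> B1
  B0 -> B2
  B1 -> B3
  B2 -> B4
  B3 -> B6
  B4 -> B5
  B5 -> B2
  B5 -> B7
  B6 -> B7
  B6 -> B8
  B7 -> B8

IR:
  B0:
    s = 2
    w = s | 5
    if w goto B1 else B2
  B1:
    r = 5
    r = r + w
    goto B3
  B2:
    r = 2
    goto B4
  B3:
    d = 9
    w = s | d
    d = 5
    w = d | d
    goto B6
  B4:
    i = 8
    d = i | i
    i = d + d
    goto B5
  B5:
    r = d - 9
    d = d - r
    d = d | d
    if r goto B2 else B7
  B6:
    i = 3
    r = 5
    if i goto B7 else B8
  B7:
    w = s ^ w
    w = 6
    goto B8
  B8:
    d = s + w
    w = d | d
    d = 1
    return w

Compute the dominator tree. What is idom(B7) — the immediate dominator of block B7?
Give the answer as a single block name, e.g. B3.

Answer: B0

Analysis:
idom tree: B1←B0 B2←B0 B3←B1 B4←B2 B5←B4 B6←B3 B7←B0 B8←B0
Join-block Dom:
  B2: preds {B0,B5}: {B0} ∩ {B0,B2,B4,B5} = {B0}; idom=B0
  B7: preds {B5,B6}: {B0,B2,B4,B5} ∩ {B0,B1,B3,B6} = {B0}; idom=B0
  B8: preds {B6,B7}: {B0,B1,B3,B6} ∩ {B0,B7} = {B0}; idom=B0

idom(B7) = B0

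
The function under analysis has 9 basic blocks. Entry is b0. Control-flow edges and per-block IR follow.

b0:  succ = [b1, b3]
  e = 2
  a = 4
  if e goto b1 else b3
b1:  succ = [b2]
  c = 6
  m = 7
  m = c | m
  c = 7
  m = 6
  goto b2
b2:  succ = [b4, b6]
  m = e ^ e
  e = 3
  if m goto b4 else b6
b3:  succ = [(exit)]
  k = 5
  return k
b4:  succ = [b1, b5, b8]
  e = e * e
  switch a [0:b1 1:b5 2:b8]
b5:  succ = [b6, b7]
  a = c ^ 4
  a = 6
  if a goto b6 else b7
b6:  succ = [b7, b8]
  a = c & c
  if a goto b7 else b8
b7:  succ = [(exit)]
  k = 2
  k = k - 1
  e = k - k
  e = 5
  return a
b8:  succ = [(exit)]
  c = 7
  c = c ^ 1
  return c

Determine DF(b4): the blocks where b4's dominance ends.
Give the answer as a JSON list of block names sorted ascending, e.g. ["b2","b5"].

idom tree: b1←b0 b2←b1 b3←b0 b4←b2 b5←b4 b6←b2 b7←b2 b8←b2
Dom at joins:
  b1: preds {b0,b4}: {b0} ∩ {b0,b1,b2,b4} = {b0}; idom=b0
  b6: preds {b2,b5}: {b0,b1,b2} ∩ {b0,b1,b2,b4,b5} = {b0,b1,b2}; idom=b2
  b7: preds {b5,b6}: {b0,b1,b2,b4,b5} ∩ {b0,b1,b2,b6} = {b0,b1,b2}; idom=b2
  b8: preds {b4,b6}: {b0,b1,b2,b4} ∩ {b0,b1,b2,b6} = {b0,b1,b2}; idom=b2

DF derivation:
  join b1 pred b0: · stop@b0
  join b1 pred b4: b4→b2→b1 stop@b0
  join b6 pred b2: · stop@b2
  join b6 pred b5: b5→b4 stop@b2
  join b7 pred b5: b5→b4 stop@b2
  join b7 pred b6: b6 stop@b2
  join b8 pred b4: b4 stop@b2
  join b8 pred b6: b6 stop@b2
  b0: DF=∅
  b1: DF={b1}
  b2: DF={b1}
  b3: DF=∅
  b4: DF={b1,b6,b7,b8}
  b5: DF={b6,b7}
  b6: DF={b7,b8}
  b7: DF=∅
  b8: DF=∅

DF(b4) = ["b1", "b6", "b7", "b8"]

Answer: ["b1", "b6", "b7", "b8"]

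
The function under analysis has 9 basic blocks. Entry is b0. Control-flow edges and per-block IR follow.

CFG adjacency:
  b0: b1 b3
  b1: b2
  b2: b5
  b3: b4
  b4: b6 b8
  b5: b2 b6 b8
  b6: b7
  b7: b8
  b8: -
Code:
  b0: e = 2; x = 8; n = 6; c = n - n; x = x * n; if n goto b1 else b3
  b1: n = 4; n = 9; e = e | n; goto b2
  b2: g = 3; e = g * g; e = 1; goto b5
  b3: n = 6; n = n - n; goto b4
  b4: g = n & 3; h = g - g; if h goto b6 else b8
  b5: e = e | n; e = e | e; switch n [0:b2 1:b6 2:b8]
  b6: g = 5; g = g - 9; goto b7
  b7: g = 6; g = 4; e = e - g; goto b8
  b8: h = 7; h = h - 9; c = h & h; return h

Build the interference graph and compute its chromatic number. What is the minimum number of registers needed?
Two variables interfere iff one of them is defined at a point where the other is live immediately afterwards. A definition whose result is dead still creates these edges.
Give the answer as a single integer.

Answer: 4

Derivation:
Per-block:
  b0: def={c,e,n,x} ue=∅
  b1: def={e,n} ue={e}
  b2: def={e,g} ue=∅
  b3: def={n} ue=∅
  b4: def={g,h} ue={n}
  b5: def={e} ue={e,n}
  b6: def={g} ue=∅
  b7: def={e,g} ue={e}
  b8: def={c,h} ue=∅

Live sets:
  live b0: ∅→{e}
  live b1: {e}→{n}
  live b2: {n}→{e,n}
  live b3: {e}→{e,n}
  live b4: {e,n}→{e}
  live b5: {e,n}→{e,n}
  live b6: {e}→{e}
  live b7: {e}→∅
  live b8: ∅→∅

Conflict graph:
  c — {e,h,n,x}
  e — {c,g,h,n,x}
  g — {e,n}
  h — {c,e}
  n — {c,e,g,x}
  x — {c,e,n}

Registers:
  lower bound: {c,e,n,x} mutually conflict ⇒ χ ≥ 4
  4-colouring: r0={e}  r1={c,g}  r2={h,n}  r3={x}
  χ = 4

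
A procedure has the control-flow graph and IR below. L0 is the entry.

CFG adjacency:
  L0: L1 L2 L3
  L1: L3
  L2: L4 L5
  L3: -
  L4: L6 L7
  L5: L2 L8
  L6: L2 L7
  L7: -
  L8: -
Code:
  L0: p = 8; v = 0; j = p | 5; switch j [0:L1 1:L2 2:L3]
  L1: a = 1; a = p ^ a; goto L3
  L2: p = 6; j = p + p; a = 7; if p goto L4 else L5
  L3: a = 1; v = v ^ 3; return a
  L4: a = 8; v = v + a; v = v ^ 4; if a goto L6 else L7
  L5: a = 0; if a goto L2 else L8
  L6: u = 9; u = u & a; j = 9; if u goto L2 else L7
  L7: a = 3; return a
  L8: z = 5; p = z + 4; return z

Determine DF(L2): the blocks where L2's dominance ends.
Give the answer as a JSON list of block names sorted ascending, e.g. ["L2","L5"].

Answer: ["L2"]

Derivation:
idom tree: L1←L0 L2←L0 L3←L0 L4←L2 L5←L2 L6←L4 L7←L4 L8←L5
Dom at joins:
  L2: preds {L0,L5,L6}: {L0} ∩ {L0,L2,L5} ∩ {L0,L2,L4,L6} = {L0}; idom=L0
  L3: preds {L0,L1}: {L0} ∩ {L0,L1} = {L0}; idom=L0
  L7: preds {L4,L6}: {L0,L2,L4} ∩ {L0,L2,L4,L6} = {L0,L2,L4}; idom=L4

Frontier:
  join L2 pred L0: · stop@L0
  join L2 pred L5: L5→L2 stop@L0
  join L2 pred L6: L6→L4→L2 stop@L0
  join L3 pred L0: · stop@L0
  join L3 pred L1: L1 stop@L0
  join L7 pred L4: · stop@L4
  join L7 pred L6: L6 stop@L4
  DF(L0)=∅
  DF(L1)={L3}
  DF(L2)={L2}
  DF(L3)=∅
  DF(L4)={L2}
  DF(L5)={L2}
  DF(L6)={L2,L7}
  DF(L7)=∅
  DF(L8)=∅

DF(L2) = ["L2"]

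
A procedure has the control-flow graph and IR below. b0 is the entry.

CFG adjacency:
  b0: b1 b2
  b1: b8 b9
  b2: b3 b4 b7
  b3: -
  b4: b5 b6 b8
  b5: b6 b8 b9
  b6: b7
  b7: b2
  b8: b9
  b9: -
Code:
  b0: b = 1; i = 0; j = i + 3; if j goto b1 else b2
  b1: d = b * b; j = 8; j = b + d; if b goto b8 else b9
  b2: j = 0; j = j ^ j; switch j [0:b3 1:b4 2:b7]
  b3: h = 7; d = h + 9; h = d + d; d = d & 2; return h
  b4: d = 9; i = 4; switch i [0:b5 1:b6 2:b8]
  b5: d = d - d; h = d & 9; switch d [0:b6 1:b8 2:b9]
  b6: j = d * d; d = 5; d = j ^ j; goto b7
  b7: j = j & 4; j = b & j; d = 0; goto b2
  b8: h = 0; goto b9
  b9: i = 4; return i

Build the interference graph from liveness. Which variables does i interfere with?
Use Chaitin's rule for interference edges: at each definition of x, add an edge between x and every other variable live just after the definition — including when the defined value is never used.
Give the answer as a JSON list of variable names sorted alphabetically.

Answer: ["b", "d"]

Working:
Per-block:
  b0 def {b,i,j} use ∅
  b1 def {d,j} use {b}
  b2 def {j} use ∅
  b3 def {d,h} use ∅
  b4 def {d,i} use ∅
  b5 def {d,h} use {d}
  b6 def {d,j} use {d}
  b7 def {d,j} use {b,j}
  b8 def {h} use ∅
  b9 def {i} use ∅

Backward fixpoint:
  b0: in=∅ out={b}
  b1: in={b} out=∅
  b2: in={b} out={b,j}
  b3: in=∅ out=∅
  b4: in={b} out={b,d}
  b5: in={b,d} out={b,d}
  b6: in={b,d} out={b,j}
  b7: in={b,j} out={b}
  b8: in=∅ out=∅
  b9: in=∅ out=∅

Conflict graph:
  b↔{d,h,i,j}
  d↔{b,h,i,j}
  h↔{b,d}
  i↔{b,d}
  j↔{b,d}

N(i) = ["b", "d"]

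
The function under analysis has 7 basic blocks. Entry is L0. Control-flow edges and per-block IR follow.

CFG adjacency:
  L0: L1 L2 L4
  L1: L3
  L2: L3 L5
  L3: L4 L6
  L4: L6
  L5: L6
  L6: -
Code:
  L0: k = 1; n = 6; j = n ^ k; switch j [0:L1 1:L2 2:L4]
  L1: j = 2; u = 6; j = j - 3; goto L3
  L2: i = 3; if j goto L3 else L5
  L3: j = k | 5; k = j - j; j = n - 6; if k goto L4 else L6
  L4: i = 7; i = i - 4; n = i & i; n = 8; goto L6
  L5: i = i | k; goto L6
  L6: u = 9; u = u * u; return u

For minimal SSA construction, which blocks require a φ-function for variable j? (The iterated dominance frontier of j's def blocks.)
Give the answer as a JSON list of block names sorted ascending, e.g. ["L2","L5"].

idom tree: L1←L0 L2←L0 L3←L0 L4←L0 L5←L2 L6←L0
Dom at joins:
  L3: preds {L1,L2}: {L0,L1} ∩ {L0,L2} = {L0}; idom=L0
  L4: preds {L0,L3}: {L0} ∩ {L0,L3} = {L0}; idom=L0
  L6: preds {L3,L4,L5}: {L0,L3} ∩ {L0,L4} ∩ {L0,L2,L5} = {L0}; idom=L0

Frontier:
  join L3 pred L1: L1 stop@L0
  join L3 pred L2: L2 stop@L0
  join L4 pred L0: · stop@L0
  join L4 pred L3: L3 stop@L0
  join L6 pred L3: L3 stop@L0
  join L6 pred L4: L4 stop@L0
  join L6 pred L5: L5→L2 stop@L0
  DF(L0)=∅
  DF(L1)={L3}
  DF(L2)={L3,L6}
  DF(L3)={L4,L6}
  DF(L4)={L6}
  DF(L5)={L6}
  DF(L6)=∅

φ for j: defs {L0,L1,L3}
  DF⁺ = {L3,L4,L6}

Answer: ["L3", "L4", "L6"]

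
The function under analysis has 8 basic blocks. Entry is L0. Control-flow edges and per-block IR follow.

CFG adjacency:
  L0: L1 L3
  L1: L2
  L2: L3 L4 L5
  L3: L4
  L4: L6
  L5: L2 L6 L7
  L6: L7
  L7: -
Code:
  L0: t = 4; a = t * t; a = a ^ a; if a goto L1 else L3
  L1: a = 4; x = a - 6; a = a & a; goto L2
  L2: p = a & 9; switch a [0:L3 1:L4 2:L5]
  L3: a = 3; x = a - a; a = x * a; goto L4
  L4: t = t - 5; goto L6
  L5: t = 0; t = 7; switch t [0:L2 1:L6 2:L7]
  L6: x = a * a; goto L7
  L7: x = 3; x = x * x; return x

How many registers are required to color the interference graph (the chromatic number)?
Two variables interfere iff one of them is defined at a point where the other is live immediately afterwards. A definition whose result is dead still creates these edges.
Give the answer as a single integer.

Answer: 3

Derivation:
Block summaries:
  L0: {a,t} / ∅
  L1: {a,x} / ∅
  L2: {p} / {a}
  L3: {a,x} / ∅
  L4: {t} / {t}
  L5: {t} / ∅
  L6: {x} / {a}
  L7: {x} / ∅

Live sets:
  live L0: ∅→{t}
  live L1: {t}→{a,t}
  live L2: {a,t}→{a,t}
  live L3: {t}→{a,t}
  live L4: {a,t}→{a}
  live L5: {a}→{a,t}
  live L6: {a}→∅
  live L7: ∅→∅

Conflict graph:
  a↔{p,t,x}
  p↔{a,t}
  t↔{a,p,x}
  x↔{a,t}

Registers:
  clique {a,p,t} ⇒ need ≥ 3
  3-colouring: r0={a}  r1={t}  r2={p,x}
  χ = 3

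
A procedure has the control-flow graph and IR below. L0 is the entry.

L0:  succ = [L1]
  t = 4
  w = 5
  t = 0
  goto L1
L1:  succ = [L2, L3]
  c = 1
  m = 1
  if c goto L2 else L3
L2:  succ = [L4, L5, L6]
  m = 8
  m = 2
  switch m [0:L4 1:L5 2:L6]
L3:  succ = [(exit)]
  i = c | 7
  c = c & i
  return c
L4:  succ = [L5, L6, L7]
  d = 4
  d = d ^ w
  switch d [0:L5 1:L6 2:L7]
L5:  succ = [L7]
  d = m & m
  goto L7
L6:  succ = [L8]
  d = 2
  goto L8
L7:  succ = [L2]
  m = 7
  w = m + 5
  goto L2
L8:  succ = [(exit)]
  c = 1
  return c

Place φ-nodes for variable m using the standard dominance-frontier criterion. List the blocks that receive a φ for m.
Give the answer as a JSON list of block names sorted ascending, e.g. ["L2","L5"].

Answer: ["L2"]

Derivation:
idom tree: L1←L0 L2←L1 L3←L1 L4←L2 L5←L2 L6←L2 L7←L2 L8←L6
Dom at joins:
  L2: preds {L1,L7}: {L0,L1} ∩ {L0,L1,L2,L7} = {L0,L1}; idom=L1
  L5: preds {L2,L4}: {L0,L1,L2} ∩ {L0,L1,L2,L4} = {L0,L1,L2}; idom=L2
  L6: preds {L2,L4}: {L0,L1,L2} ∩ {L0,L1,L2,L4} = {L0,L1,L2}; idom=L2
  L7: preds {L4,L5}: {L0,L1,L2,L4} ∩ {L0,L1,L2,L5} = {L0,L1,L2}; idom=L2

Frontier:
  L2←L1: walk · to L1
  L2←L7: walk L7→L2 to L1
  L5←L2: walk · to L2
  L5←L4: walk L4 to L2
  L6←L2: walk · to L2
  L6←L4: walk L4 to L2
  L7←L4: walk L4 to L2
  L7←L5: walk L5 to L2
  L0: DF=∅
  L1: DF=∅
  L2: DF={L2}
  L3: DF=∅
  L4: DF={L5,L6,L7}
  L5: DF={L7}
  L6: DF=∅
  L7: DF={L2}
  L8: DF=∅

φ for m: defs {L1,L2,L7}
  DF⁺ = {L2}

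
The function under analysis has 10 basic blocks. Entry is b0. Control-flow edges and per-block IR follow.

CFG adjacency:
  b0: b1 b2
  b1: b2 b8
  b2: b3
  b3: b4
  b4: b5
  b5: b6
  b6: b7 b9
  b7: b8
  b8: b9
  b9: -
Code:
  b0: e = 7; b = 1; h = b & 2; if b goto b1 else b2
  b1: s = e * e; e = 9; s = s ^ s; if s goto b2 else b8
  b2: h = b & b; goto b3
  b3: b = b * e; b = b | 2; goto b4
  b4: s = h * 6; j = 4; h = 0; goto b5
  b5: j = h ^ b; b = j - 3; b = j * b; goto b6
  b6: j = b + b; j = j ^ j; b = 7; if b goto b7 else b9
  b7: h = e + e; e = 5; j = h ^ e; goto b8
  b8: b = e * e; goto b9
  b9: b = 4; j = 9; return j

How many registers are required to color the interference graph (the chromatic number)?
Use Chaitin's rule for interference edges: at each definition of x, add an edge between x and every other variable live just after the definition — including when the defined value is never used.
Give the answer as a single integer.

Per-block:
  b0: {b,e,h} / ∅
  b1: {e,s} / {e}
  b2: {h} / {b}
  b3: {b} / {b,e}
  b4: {h,j,s} / {h}
  b5: {b,j} / {b,h}
  b6: {b,j} / {b}
  b7: {e,h,j} / {e}
  b8: {b} / {e}
  b9: {b,j} / ∅

Live sets:
  b0: in=∅ out={b,e}
  b1: in={b,e} out={b,e}
  b2: in={b,e} out={b,e,h}
  b3: in={b,e,h} out={b,e,h}
  b4: in={b,e,h} out={b,e,h}
  b5: in={b,e,h} out={b,e}
  b6: in={b,e} out={e}
  b7: in={e} out={e}
  b8: in={e} out=∅
  b9: in=∅ out=∅

Interfere edges:
  b — {e,h,j,s}
  e — {b,h,j,s}
  h — {b,e}
  j — {b,e}
  s — {b,e}

Chromatic number:
  clique {b,e,h} ⇒ need ≥ 3
  3-colouring: r0={b}  r1={e}  r2={h,j,s}
  χ = 3

Answer: 3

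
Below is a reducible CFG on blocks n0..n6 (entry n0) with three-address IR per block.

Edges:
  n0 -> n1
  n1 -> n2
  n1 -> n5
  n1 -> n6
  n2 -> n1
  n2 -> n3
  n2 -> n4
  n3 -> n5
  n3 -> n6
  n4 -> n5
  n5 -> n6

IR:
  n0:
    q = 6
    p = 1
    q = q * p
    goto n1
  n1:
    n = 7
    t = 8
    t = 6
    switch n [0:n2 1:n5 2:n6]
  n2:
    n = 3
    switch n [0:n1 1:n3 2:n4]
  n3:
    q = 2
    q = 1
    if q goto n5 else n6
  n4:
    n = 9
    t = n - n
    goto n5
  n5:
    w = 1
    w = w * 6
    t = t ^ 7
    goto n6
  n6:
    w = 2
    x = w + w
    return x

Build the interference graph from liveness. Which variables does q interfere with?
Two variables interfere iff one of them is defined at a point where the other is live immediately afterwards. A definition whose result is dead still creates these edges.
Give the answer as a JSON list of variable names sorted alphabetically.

Answer: ["p", "t"]

Derivation:
Block summaries:
  n0: {p,q} / ∅
  n1: {n,t} / ∅
  n2: {n} / ∅
  n3: {q} / ∅
  n4: {n,t} / ∅
  n5: {t,w} / {t}
  n6: {w,x} / ∅

Liveness:
  n0 li=∅ lo=∅
  n1 li=∅ lo={t}
  n2 li={t} lo={t}
  n3 li={t} lo={t}
  n4 li=∅ lo={t}
  n5 li={t} lo=∅
  n6 li=∅ lo=∅

Interfere edges:
  n↔{t}
  p↔{q}
  q↔{p,t}
  t↔{n,q,w}
  w↔{t}
  x↔∅

N(q) = ["p", "t"]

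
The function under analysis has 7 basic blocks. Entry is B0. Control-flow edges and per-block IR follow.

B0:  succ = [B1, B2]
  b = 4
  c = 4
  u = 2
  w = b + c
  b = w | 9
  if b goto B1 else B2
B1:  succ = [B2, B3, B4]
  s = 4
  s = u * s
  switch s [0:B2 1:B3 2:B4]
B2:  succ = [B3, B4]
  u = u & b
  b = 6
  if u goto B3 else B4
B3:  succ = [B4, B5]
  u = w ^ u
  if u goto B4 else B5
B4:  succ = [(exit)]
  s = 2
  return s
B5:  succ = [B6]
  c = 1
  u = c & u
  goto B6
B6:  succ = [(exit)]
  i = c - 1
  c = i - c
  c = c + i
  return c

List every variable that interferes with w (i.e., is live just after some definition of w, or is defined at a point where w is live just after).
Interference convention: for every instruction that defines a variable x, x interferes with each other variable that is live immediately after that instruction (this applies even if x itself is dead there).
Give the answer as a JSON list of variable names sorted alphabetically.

Answer: ["b", "s", "u"]

Derivation:
Block summaries:
  B0: {b,c,u,w} / ∅
  B1: {s} / {u}
  B2: {b,u} / {b,u}
  B3: {u} / {u,w}
  B4: {s} / ∅
  B5: {c,u} / {u}
  B6: {c,i} / {c}

Liveness:
  B0: in=∅ out={b,u,w}
  B1: in={b,u,w} out={b,u,w}
  B2: in={b,u,w} out={u,w}
  B3: in={u,w} out={u}
  B4: in=∅ out=∅
  B5: in={u} out={c}
  B6: in={c} out=∅

Conflict graph:
  b: {c,s,u,w}
  c: {b,i,u}
  i: {c}
  s: {b,u,w}
  u: {b,c,s,w}
  w: {b,s,u}

N(w) = ["b", "s", "u"]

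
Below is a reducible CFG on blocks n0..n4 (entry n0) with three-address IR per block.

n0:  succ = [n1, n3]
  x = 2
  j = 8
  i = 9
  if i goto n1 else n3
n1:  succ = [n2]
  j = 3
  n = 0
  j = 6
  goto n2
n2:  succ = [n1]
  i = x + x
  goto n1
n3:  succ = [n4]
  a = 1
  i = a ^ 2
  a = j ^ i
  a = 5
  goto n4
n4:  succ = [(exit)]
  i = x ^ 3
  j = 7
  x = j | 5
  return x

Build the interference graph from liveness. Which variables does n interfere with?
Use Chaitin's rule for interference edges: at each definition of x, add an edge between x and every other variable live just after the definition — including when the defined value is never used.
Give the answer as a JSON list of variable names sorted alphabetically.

def/use:
  n0: def={i,j,x} ue=∅
  n1: def={j,n} ue=∅
  n2: def={i} ue={x}
  n3: def={a,i} ue={j}
  n4: def={i,j,x} ue={x}

Backward fixpoint:
  live n0: ∅→{j,x}
  live n1: {x}→{x}
  live n2: {x}→{x}
  live n3: {j,x}→{x}
  live n4: {x}→∅

Conflict graph:
  a: {j,x}
  i: {j,x}
  j: {a,i,x}
  n: {x}
  x: {a,i,j,n}

N(n) = ["x"]

Answer: ["x"]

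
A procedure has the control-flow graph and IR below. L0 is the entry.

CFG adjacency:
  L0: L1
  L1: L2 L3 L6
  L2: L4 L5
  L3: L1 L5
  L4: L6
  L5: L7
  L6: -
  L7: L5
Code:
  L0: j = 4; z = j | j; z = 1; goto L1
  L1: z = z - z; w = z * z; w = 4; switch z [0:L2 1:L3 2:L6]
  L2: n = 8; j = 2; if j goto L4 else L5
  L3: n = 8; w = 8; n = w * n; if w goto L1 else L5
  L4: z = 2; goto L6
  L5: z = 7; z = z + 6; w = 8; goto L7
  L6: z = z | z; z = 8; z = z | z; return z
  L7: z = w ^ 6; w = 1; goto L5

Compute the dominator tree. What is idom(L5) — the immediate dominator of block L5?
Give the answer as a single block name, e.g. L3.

idom tree: L1←L0 L2←L1 L3←L1 L4←L2 L5←L1 L6←L1 L7←L5
Dom∩ at merges:
  L1: preds {L0,L3}: {L0} ∩ {L0,L1,L3} = {L0}; idom=L0
  L5: preds {L2,L3,L7}: {L0,L1,L2} ∩ {L0,L1,L3} ∩ {L0,L1,L5,L7} = {L0,L1}; idom=L1
  L6: preds {L1,L4}: {L0,L1} ∩ {L0,L1,L2,L4} = {L0,L1}; idom=L1

idom(L5) = L1

Answer: L1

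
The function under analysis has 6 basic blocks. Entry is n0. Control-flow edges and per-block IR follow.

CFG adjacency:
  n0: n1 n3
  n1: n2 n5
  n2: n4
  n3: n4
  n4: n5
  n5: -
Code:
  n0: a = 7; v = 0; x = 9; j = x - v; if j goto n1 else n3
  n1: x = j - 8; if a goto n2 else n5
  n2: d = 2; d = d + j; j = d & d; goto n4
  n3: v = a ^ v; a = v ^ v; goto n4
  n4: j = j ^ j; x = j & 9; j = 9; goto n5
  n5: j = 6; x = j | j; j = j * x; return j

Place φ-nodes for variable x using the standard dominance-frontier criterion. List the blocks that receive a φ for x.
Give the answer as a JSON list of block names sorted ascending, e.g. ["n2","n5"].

Answer: ["n4", "n5"]

Derivation:
idom tree: n1←n0 n2←n1 n3←n0 n4←n0 n5←n0
Dom∩ at merges:
  n4: preds {n2,n3}: {n0,n1,n2} ∩ {n0,n3} = {n0}; idom=n0
  n5: preds {n1,n4}: {n0,n1} ∩ {n0,n4} = {n0}; idom=n0

Frontier:
  join n4 pred n2: n2→n1 stop@n0
  join n4 pred n3: n3 stop@n0
  join n5 pred n1: n1 stop@n0
  join n5 pred n4: n4 stop@n0
  n0 → ∅
  n1 → {n4,n5}
  n2 → {n4}
  n3 → {n4}
  n4 → {n5}
  n5 → ∅

φ for x: defs {n0,n1,n4,n5}
  DF⁺ = {n4,n5}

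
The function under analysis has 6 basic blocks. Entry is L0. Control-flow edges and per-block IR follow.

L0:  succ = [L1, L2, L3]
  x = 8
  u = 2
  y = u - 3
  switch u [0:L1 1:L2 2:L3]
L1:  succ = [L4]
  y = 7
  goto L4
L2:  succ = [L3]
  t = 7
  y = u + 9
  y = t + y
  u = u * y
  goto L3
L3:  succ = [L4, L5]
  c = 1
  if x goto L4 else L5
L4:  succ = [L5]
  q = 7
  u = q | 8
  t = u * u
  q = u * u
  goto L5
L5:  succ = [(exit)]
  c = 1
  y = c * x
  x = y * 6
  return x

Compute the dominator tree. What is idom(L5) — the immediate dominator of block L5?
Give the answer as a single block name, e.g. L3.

idom tree: L1←L0 L2←L0 L3←L0 L4←L0 L5←L0
Join-block Dom:
  L3: preds {L0,L2}: {L0} ∩ {L0,L2} = {L0}; idom=L0
  L4: preds {L1,L3}: {L0,L1} ∩ {L0,L3} = {L0}; idom=L0
  L5: preds {L3,L4}: {L0,L3} ∩ {L0,L4} = {L0}; idom=L0

idom(L5) = L0

Answer: L0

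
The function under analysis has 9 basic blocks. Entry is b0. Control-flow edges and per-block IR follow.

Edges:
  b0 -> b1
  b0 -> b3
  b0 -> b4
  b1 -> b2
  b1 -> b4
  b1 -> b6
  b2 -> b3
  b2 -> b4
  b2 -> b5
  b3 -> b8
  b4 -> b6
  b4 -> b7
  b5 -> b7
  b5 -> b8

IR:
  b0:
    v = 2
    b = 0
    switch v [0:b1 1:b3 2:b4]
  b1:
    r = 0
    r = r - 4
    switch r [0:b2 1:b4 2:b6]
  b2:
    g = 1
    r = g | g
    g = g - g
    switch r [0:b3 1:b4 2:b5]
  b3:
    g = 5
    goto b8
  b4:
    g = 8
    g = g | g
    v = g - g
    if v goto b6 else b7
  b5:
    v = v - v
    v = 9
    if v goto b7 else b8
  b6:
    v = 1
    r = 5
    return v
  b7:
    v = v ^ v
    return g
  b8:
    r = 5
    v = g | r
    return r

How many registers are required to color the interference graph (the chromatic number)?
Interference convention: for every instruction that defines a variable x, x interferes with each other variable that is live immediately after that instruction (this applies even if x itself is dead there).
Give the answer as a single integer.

Answer: 3

Derivation:
Block summaries:
  b0: def={b,v} ue=∅
  b1: def={r} ue=∅
  b2: def={g,r} ue=∅
  b3: def={g} ue=∅
  b4: def={g,v} ue=∅
  b5: def={v} ue={v}
  b6: def={r,v} ue=∅
  b7: def={v} ue={g,v}
  b8: def={r,v} ue={g}

Liveness:
  live b0: ∅→{v}
  live b1: {v}→{v}
  live b2: {v}→{g,v}
  live b3: ∅→{g}
  live b4: ∅→{g,v}
  live b5: {g,v}→{g,v}
  live b6: ∅→∅
  live b7: {g,v}→∅
  live b8: {g}→∅

Interference:
  b↔{v}
  g↔{r,v}
  r↔{g,v}
  v↔{b,g,r}

Registers:
  lower bound: {g,r,v} mutually conflict ⇒ χ ≥ 3
  3-colouring: r0={v}  r1={b,g}  r2={r}
  χ = 3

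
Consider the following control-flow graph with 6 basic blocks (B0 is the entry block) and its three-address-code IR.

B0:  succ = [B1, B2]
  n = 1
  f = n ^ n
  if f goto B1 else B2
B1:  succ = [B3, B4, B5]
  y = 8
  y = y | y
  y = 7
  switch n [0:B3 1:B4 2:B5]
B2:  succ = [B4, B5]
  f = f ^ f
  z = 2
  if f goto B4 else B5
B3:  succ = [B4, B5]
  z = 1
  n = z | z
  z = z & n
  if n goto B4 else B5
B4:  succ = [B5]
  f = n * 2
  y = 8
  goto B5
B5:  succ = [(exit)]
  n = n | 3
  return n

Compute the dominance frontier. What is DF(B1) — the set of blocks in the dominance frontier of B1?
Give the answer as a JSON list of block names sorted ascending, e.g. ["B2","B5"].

Answer: ["B4", "B5"]

Working:
idom tree: B1←B0 B2←B0 B3←B1 B4←B0 B5←B0
Dom∩ at merges:
  B4: preds {B1,B2,B3}: {B0,B1} ∩ {B0,B2} ∩ {B0,B1,B3} = {B0}; idom=B0
  B5: preds {B1,B2,B3,B4}: {B0,B1} ∩ {B0,B2} ∩ {B0,B1,B3} ∩ {B0,B4} = {B0}; idom=B0

Frontier:
  B4←B1: walk B1 to B0
  B4←B2: walk B2 to B0
  B4←B3: walk B3→B1 to B0
  B5←B1: walk B1 to B0
  B5←B2: walk B2 to B0
  B5←B3: walk B3→B1 to B0
  B5←B4: walk B4 to B0
  B0 → ∅
  B1 → {B4,B5}
  B2 → {B4,B5}
  B3 → {B4,B5}
  B4 → {B5}
  B5 → ∅

DF(B1) = ["B4", "B5"]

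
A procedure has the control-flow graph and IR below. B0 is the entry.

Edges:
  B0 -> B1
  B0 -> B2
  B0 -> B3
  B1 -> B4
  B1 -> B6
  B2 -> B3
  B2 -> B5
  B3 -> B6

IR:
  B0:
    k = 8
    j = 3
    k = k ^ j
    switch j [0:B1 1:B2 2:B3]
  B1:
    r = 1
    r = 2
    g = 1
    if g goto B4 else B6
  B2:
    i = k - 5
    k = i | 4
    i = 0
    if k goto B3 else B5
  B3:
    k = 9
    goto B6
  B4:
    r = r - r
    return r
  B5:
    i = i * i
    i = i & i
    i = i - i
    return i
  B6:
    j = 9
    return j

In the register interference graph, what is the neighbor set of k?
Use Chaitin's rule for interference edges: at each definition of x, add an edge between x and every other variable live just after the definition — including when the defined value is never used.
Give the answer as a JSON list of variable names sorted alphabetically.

def/use:
  B0 def {j,k} use ∅
  B1 def {g,r} use ∅
  B2 def {i,k} use {k}
  B3 def {k} use ∅
  B4 def {r} use {r}
  B5 def {i} use {i}
  B6 def {j} use ∅

Live sets:
  live B0: ∅→{k}
  live B1: ∅→{r}
  live B2: {k}→{i}
  live B3: ∅→∅
  live B4: {r}→∅
  live B5: {i}→∅
  live B6: ∅→∅

Interference:
  g: {r}
  i: {k}
  j: {k}
  k: {i,j}
  r: {g}

N(k) = ["i", "j"]

Answer: ["i", "j"]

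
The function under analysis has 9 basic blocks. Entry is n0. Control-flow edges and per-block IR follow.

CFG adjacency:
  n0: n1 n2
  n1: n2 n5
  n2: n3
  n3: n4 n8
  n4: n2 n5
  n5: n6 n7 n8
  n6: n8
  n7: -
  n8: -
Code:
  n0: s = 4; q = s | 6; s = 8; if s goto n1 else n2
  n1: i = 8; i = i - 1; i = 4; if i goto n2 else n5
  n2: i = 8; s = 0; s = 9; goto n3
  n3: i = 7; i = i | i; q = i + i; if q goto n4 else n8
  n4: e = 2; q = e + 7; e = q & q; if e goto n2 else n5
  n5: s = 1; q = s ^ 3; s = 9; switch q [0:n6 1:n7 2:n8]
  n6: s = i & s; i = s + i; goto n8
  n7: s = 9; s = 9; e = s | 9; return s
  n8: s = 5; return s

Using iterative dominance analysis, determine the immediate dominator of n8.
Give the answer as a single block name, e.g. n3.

idom tree: n1←n0 n2←n0 n3←n2 n4←n3 n5←n0 n6←n5 n7←n5 n8←n0
Dom∩ at merges:
  n2: preds {n0,n1,n4}: {n0} ∩ {n0,n1} ∩ {n0,n2,n3,n4} = {n0}; idom=n0
  n5: preds {n1,n4}: {n0,n1} ∩ {n0,n2,n3,n4} = {n0}; idom=n0
  n8: preds {n3,n5,n6}: {n0,n2,n3} ∩ {n0,n5} ∩ {n0,n5,n6} = {n0}; idom=n0

idom(n8) = n0

Answer: n0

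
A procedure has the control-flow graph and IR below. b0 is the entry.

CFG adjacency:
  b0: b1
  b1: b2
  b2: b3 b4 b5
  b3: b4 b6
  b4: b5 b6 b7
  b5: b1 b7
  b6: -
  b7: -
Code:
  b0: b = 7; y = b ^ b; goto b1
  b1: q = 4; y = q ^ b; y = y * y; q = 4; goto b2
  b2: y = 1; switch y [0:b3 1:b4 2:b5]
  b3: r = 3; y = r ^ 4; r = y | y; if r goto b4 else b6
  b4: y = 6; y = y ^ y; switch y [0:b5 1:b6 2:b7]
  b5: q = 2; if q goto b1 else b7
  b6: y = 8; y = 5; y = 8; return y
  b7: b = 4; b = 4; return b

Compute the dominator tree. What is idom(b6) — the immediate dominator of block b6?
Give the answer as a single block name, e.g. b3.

Answer: b2

Analysis:
idom tree: b1←b0 b2←b1 b3←b2 b4←b2 b5←b2 b6←b2 b7←b2
Dom∩ at merges:
  b1: preds {b0,b5}: {b0} ∩ {b0,b1,b2,b5} = {b0}; idom=b0
  b4: preds {b2,b3}: {b0,b1,b2} ∩ {b0,b1,b2,b3} = {b0,b1,b2}; idom=b2
  b5: preds {b2,b4}: {b0,b1,b2} ∩ {b0,b1,b2,b4} = {b0,b1,b2}; idom=b2
  b6: preds {b3,b4}: {b0,b1,b2,b3} ∩ {b0,b1,b2,b4} = {b0,b1,b2}; idom=b2
  b7: preds {b4,b5}: {b0,b1,b2,b4} ∩ {b0,b1,b2,b5} = {b0,b1,b2}; idom=b2

idom(b6) = b2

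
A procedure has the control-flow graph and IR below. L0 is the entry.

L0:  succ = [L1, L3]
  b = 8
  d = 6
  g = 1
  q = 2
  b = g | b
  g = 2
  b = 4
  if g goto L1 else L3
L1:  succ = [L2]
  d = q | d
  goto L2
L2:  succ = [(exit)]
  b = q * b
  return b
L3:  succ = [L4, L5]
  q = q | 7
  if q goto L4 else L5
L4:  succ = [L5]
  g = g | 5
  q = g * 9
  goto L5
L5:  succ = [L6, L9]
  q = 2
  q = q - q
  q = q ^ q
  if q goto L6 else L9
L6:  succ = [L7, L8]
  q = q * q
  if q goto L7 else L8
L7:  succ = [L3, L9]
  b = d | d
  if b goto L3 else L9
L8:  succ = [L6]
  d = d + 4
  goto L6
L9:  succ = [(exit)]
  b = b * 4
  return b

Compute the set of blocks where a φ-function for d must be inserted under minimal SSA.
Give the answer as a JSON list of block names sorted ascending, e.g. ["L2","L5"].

idom tree: L1←L0 L2←L1 L3←L0 L4←L3 L5←L3 L6←L5 L7←L6 L8←L6 L9←L5
Dom at joins:
  L3: preds {L0,L7}: {L0} ∩ {L0,L3,L5,L6,L7} = {L0}; idom=L0
  L5: preds {L3,L4}: {L0,L3} ∩ {L0,L3,L4} = {L0,L3}; idom=L3
  L6: preds {L5,L8}: {L0,L3,L5} ∩ {L0,L3,L5,L6,L8} = {L0,L3,L5}; idom=L5
  L9: preds {L5,L7}: {L0,L3,L5} ∩ {L0,L3,L5,L6,L7} = {L0,L3,L5}; idom=L5

DF derivation:
  join L3 pred L0: · stop@L0
  join L3 pred L7: L7→L6→L5→L3 stop@L0
  join L5 pred L3: · stop@L3
  join L5 pred L4: L4 stop@L3
  join L6 pred L5: · stop@L5
  join L6 pred L8: L8→L6 stop@L5
  join L9 pred L5: · stop@L5
  join L9 pred L7: L7→L6 stop@L5
  L0: DF=∅
  L1: DF=∅
  L2: DF=∅
  L3: DF={L3}
  L4: DF={L5}
  L5: DF={L3}
  L6: DF={L3,L6,L9}
  L7: DF={L3,L9}
  L8: DF={L6}
  L9: DF=∅

φ for d: defs {L0,L1,L8}
  DF⁺ = {L3,L6,L9}

Answer: ["L3", "L6", "L9"]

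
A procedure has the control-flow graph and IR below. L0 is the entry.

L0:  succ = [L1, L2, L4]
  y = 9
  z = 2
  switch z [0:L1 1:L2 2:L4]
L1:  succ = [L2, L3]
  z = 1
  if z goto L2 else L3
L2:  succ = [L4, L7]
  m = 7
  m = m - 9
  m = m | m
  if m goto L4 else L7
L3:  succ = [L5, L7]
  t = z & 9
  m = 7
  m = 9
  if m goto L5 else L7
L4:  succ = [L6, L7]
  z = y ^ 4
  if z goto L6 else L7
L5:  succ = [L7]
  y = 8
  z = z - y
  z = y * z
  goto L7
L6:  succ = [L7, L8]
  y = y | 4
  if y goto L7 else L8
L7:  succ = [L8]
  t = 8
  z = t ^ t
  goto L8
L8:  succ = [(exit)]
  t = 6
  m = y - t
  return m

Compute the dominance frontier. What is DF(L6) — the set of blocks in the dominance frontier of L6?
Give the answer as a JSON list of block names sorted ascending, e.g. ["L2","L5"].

idom tree: L1←L0 L2←L0 L3←L1 L4←L0 L5←L3 L6←L4 L7←L0 L8←L0
Dom at joins:
  L2: preds {L0,L1}: {L0} ∩ {L0,L1} = {L0}; idom=L0
  L4: preds {L0,L2}: {L0} ∩ {L0,L2} = {L0}; idom=L0
  L7: preds {L2,L3,L4,L5,L6}: {L0,L2} ∩ {L0,L1,L3} ∩ {L0,L4} ∩ {L0,L1,L3,L5} ∩ {L0,L4,L6} = {L0}; idom=L0
  L8: preds {L6,L7}: {L0,L4,L6} ∩ {L0,L7} = {L0}; idom=L0

Frontier:
  join L2 pred L0: · stop@L0
  join L2 pred L1: L1 stop@L0
  join L4 pred L0: · stop@L0
  join L4 pred L2: L2 stop@L0
  join L7 pred L2: L2 stop@L0
  join L7 pred L3: L3→L1 stop@L0
  join L7 pred L4: L4 stop@L0
  join L7 pred L5: L5→L3→L1 stop@L0
  join L7 pred L6: L6→L4 stop@L0
  join L8 pred L6: L6→L4 stop@L0
  join L8 pred L7: L7 stop@L0
  L0: DF=∅
  L1: DF={L2,L7}
  L2: DF={L4,L7}
  L3: DF={L7}
  L4: DF={L7,L8}
  L5: DF={L7}
  L6: DF={L7,L8}
  L7: DF={L8}
  L8: DF=∅

DF(L6) = ["L7", "L8"]

Answer: ["L7", "L8"]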